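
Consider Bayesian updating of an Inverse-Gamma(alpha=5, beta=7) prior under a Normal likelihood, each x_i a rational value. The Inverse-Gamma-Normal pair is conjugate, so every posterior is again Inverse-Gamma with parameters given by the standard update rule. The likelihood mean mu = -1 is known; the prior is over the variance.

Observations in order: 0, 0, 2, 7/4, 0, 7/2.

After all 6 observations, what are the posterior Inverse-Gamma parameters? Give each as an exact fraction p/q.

alpha=8, beta=861/32

obs 1: x=0 → posterior Inverse-Gamma(11/2, 15/2)
obs 2: x=0 → posterior Inverse-Gamma(6, 8)
obs 3: x=2 → posterior Inverse-Gamma(13/2, 25/2)
obs 4: x=7/4 → posterior Inverse-Gamma(7, 521/32)
obs 5: x=0 → posterior Inverse-Gamma(15/2, 537/32)
obs 6: x=7/2 → posterior Inverse-Gamma(8, 861/32)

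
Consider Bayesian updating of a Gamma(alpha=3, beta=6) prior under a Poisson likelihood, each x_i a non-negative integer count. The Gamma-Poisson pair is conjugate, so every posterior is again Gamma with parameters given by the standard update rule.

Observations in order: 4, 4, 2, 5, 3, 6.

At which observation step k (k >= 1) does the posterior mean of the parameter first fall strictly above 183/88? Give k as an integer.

k = 6

obs 1: x=4 → posterior Gamma(7, 7)
obs 2: x=4 → posterior Gamma(11, 8)
obs 3: x=2 → posterior Gamma(13, 9)
obs 4: x=5 → posterior Gamma(18, 10)
obs 5: x=3 → posterior Gamma(21, 11)
obs 6: x=6 → posterior Gamma(27, 12)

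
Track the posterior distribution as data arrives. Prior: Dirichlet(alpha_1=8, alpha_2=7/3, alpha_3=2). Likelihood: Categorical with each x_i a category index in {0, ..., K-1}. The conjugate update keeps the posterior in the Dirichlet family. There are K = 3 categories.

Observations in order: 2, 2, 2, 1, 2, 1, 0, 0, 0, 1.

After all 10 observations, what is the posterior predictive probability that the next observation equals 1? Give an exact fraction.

obs 1: x=2 → posterior Dirichlet(8, 7/3, 3)
obs 2: x=2 → posterior Dirichlet(8, 7/3, 4)
obs 3: x=2 → posterior Dirichlet(8, 7/3, 5)
obs 4: x=1 → posterior Dirichlet(8, 10/3, 5)
obs 5: x=2 → posterior Dirichlet(8, 10/3, 6)
obs 6: x=1 → posterior Dirichlet(8, 13/3, 6)
obs 7: x=0 → posterior Dirichlet(9, 13/3, 6)
obs 8: x=0 → posterior Dirichlet(10, 13/3, 6)
obs 9: x=0 → posterior Dirichlet(11, 13/3, 6)
obs 10: x=1 → posterior Dirichlet(11, 16/3, 6)

16/67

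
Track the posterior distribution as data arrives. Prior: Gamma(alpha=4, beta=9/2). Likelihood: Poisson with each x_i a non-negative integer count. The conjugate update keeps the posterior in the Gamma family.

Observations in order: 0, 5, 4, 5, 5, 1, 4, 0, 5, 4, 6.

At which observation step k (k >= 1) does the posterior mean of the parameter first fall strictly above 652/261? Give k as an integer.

obs 1: x=0 → posterior Gamma(4, 11/2)
obs 2: x=5 → posterior Gamma(9, 13/2)
obs 3: x=4 → posterior Gamma(13, 15/2)
obs 4: x=5 → posterior Gamma(18, 17/2)
obs 5: x=5 → posterior Gamma(23, 19/2)
obs 6: x=1 → posterior Gamma(24, 21/2)
obs 7: x=4 → posterior Gamma(28, 23/2)
obs 8: x=0 → posterior Gamma(28, 25/2)
obs 9: x=5 → posterior Gamma(33, 27/2)
obs 10: x=4 → posterior Gamma(37, 29/2)
obs 11: x=6 → posterior Gamma(43, 31/2)

k = 10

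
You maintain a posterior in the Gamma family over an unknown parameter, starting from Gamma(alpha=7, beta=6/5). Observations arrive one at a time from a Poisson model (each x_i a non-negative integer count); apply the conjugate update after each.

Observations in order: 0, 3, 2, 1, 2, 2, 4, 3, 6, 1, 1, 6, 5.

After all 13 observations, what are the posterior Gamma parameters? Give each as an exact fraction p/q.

alpha=43, beta=71/5

obs 1: x=0 → posterior Gamma(7, 11/5)
obs 2: x=3 → posterior Gamma(10, 16/5)
obs 3: x=2 → posterior Gamma(12, 21/5)
obs 4: x=1 → posterior Gamma(13, 26/5)
obs 5: x=2 → posterior Gamma(15, 31/5)
obs 6: x=2 → posterior Gamma(17, 36/5)
obs 7: x=4 → posterior Gamma(21, 41/5)
obs 8: x=3 → posterior Gamma(24, 46/5)
obs 9: x=6 → posterior Gamma(30, 51/5)
obs 10: x=1 → posterior Gamma(31, 56/5)
obs 11: x=1 → posterior Gamma(32, 61/5)
obs 12: x=6 → posterior Gamma(38, 66/5)
obs 13: x=5 → posterior Gamma(43, 71/5)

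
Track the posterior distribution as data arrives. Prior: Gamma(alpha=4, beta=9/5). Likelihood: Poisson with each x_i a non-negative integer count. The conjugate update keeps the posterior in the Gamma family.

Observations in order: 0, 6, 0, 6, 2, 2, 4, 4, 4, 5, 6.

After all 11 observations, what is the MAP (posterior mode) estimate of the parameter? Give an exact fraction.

105/32

obs 1: x=0 → posterior Gamma(4, 14/5)
obs 2: x=6 → posterior Gamma(10, 19/5)
obs 3: x=0 → posterior Gamma(10, 24/5)
obs 4: x=6 → posterior Gamma(16, 29/5)
obs 5: x=2 → posterior Gamma(18, 34/5)
obs 6: x=2 → posterior Gamma(20, 39/5)
obs 7: x=4 → posterior Gamma(24, 44/5)
obs 8: x=4 → posterior Gamma(28, 49/5)
obs 9: x=4 → posterior Gamma(32, 54/5)
obs 10: x=5 → posterior Gamma(37, 59/5)
obs 11: x=6 → posterior Gamma(43, 64/5)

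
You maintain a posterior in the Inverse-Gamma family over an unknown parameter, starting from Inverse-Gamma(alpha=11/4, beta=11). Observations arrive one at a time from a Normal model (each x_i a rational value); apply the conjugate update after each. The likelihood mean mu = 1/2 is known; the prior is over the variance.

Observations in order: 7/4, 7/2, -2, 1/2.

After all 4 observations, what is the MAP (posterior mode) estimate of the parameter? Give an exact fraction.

27/8

obs 1: x=7/4 → posterior Inverse-Gamma(13/4, 377/32)
obs 2: x=7/2 → posterior Inverse-Gamma(15/4, 521/32)
obs 3: x=-2 → posterior Inverse-Gamma(17/4, 621/32)
obs 4: x=1/2 → posterior Inverse-Gamma(19/4, 621/32)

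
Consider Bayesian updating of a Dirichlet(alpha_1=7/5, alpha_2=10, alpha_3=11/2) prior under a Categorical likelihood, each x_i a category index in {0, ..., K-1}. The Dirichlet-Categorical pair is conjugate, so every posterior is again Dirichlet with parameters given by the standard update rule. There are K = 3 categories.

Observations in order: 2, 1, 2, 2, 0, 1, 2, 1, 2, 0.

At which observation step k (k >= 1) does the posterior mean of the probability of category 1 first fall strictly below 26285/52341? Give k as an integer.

k = 7

obs 1: x=2 → posterior Dirichlet(7/5, 10, 13/2)
obs 2: x=1 → posterior Dirichlet(7/5, 11, 13/2)
obs 3: x=2 → posterior Dirichlet(7/5, 11, 15/2)
obs 4: x=2 → posterior Dirichlet(7/5, 11, 17/2)
obs 5: x=0 → posterior Dirichlet(12/5, 11, 17/2)
obs 6: x=1 → posterior Dirichlet(12/5, 12, 17/2)
obs 7: x=2 → posterior Dirichlet(12/5, 12, 19/2)
obs 8: x=1 → posterior Dirichlet(12/5, 13, 19/2)
obs 9: x=2 → posterior Dirichlet(12/5, 13, 21/2)
obs 10: x=0 → posterior Dirichlet(17/5, 13, 21/2)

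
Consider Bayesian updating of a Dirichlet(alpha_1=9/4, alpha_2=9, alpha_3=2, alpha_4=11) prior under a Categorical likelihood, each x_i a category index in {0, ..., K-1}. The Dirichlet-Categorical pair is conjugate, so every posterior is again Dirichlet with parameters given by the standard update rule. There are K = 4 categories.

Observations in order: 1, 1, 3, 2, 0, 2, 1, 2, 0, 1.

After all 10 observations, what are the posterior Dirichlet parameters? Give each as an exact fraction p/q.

alpha_1=17/4, alpha_2=13, alpha_3=5, alpha_4=12

obs 1: x=1 → posterior Dirichlet(9/4, 10, 2, 11)
obs 2: x=1 → posterior Dirichlet(9/4, 11, 2, 11)
obs 3: x=3 → posterior Dirichlet(9/4, 11, 2, 12)
obs 4: x=2 → posterior Dirichlet(9/4, 11, 3, 12)
obs 5: x=0 → posterior Dirichlet(13/4, 11, 3, 12)
obs 6: x=2 → posterior Dirichlet(13/4, 11, 4, 12)
obs 7: x=1 → posterior Dirichlet(13/4, 12, 4, 12)
obs 8: x=2 → posterior Dirichlet(13/4, 12, 5, 12)
obs 9: x=0 → posterior Dirichlet(17/4, 12, 5, 12)
obs 10: x=1 → posterior Dirichlet(17/4, 13, 5, 12)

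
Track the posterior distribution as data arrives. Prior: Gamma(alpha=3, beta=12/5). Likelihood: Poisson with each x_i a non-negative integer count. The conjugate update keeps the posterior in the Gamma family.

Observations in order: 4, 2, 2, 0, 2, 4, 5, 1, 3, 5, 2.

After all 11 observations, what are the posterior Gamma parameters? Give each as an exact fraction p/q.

obs 1: x=4 → posterior Gamma(7, 17/5)
obs 2: x=2 → posterior Gamma(9, 22/5)
obs 3: x=2 → posterior Gamma(11, 27/5)
obs 4: x=0 → posterior Gamma(11, 32/5)
obs 5: x=2 → posterior Gamma(13, 37/5)
obs 6: x=4 → posterior Gamma(17, 42/5)
obs 7: x=5 → posterior Gamma(22, 47/5)
obs 8: x=1 → posterior Gamma(23, 52/5)
obs 9: x=3 → posterior Gamma(26, 57/5)
obs 10: x=5 → posterior Gamma(31, 62/5)
obs 11: x=2 → posterior Gamma(33, 67/5)

alpha=33, beta=67/5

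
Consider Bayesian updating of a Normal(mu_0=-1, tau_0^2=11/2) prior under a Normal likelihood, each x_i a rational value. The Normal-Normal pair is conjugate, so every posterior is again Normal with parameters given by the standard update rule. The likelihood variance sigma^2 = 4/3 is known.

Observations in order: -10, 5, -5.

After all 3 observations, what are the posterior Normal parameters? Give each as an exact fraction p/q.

obs 1: x=-10 → posterior Normal(-338/41, 44/41)
obs 2: x=5 → posterior Normal(-173/74, 22/37)
obs 3: x=-5 → posterior Normal(-338/107, 44/107)

mu_0=-338/107, tau_0^2=44/107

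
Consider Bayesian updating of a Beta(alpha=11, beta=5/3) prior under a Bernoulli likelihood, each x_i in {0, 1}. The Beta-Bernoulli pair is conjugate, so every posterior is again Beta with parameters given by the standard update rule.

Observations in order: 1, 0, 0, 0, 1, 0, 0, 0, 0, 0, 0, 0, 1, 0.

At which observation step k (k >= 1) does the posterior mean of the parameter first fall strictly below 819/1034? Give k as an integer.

obs 1: x=1 → posterior Beta(12, 5/3)
obs 2: x=0 → posterior Beta(12, 8/3)
obs 3: x=0 → posterior Beta(12, 11/3)
obs 4: x=0 → posterior Beta(12, 14/3)
obs 5: x=1 → posterior Beta(13, 14/3)
obs 6: x=0 → posterior Beta(13, 17/3)
obs 7: x=0 → posterior Beta(13, 20/3)
obs 8: x=0 → posterior Beta(13, 23/3)
obs 9: x=0 → posterior Beta(13, 26/3)
obs 10: x=0 → posterior Beta(13, 29/3)
obs 11: x=0 → posterior Beta(13, 32/3)
obs 12: x=0 → posterior Beta(13, 35/3)
obs 13: x=1 → posterior Beta(14, 35/3)
obs 14: x=0 → posterior Beta(14, 38/3)

k = 3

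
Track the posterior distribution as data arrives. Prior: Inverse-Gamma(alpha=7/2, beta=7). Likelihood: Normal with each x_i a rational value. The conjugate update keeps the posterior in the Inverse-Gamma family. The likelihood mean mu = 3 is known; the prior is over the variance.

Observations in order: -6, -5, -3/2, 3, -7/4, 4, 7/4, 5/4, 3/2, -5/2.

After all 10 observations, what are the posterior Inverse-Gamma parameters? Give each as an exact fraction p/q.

alpha=17/2, beta=3839/32

obs 1: x=-6 → posterior Inverse-Gamma(4, 95/2)
obs 2: x=-5 → posterior Inverse-Gamma(9/2, 159/2)
obs 3: x=-3/2 → posterior Inverse-Gamma(5, 717/8)
obs 4: x=3 → posterior Inverse-Gamma(11/2, 717/8)
obs 5: x=-7/4 → posterior Inverse-Gamma(6, 3229/32)
obs 6: x=4 → posterior Inverse-Gamma(13/2, 3245/32)
obs 7: x=7/4 → posterior Inverse-Gamma(7, 1635/16)
obs 8: x=5/4 → posterior Inverse-Gamma(15/2, 3319/32)
obs 9: x=3/2 → posterior Inverse-Gamma(8, 3355/32)
obs 10: x=-5/2 → posterior Inverse-Gamma(17/2, 3839/32)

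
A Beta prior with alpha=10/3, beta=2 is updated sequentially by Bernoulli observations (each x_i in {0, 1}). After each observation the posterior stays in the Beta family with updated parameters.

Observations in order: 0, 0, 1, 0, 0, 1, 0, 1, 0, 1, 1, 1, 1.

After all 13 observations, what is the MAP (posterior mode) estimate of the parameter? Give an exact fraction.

4/7

obs 1: x=0 → posterior Beta(10/3, 3)
obs 2: x=0 → posterior Beta(10/3, 4)
obs 3: x=1 → posterior Beta(13/3, 4)
obs 4: x=0 → posterior Beta(13/3, 5)
obs 5: x=0 → posterior Beta(13/3, 6)
obs 6: x=1 → posterior Beta(16/3, 6)
obs 7: x=0 → posterior Beta(16/3, 7)
obs 8: x=1 → posterior Beta(19/3, 7)
obs 9: x=0 → posterior Beta(19/3, 8)
obs 10: x=1 → posterior Beta(22/3, 8)
obs 11: x=1 → posterior Beta(25/3, 8)
obs 12: x=1 → posterior Beta(28/3, 8)
obs 13: x=1 → posterior Beta(31/3, 8)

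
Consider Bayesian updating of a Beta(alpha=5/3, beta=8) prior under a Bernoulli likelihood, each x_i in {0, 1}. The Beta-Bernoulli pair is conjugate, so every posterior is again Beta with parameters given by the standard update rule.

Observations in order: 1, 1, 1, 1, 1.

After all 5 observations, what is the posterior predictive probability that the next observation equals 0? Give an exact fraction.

obs 1: x=1 → posterior Beta(8/3, 8)
obs 2: x=1 → posterior Beta(11/3, 8)
obs 3: x=1 → posterior Beta(14/3, 8)
obs 4: x=1 → posterior Beta(17/3, 8)
obs 5: x=1 → posterior Beta(20/3, 8)

6/11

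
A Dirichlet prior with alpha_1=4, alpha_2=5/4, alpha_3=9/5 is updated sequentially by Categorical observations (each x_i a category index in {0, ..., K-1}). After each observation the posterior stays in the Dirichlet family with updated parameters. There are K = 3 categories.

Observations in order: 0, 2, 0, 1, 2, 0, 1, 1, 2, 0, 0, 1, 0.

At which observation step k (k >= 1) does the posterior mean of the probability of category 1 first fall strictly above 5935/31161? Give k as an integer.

obs 1: x=0 → posterior Dirichlet(5, 5/4, 9/5)
obs 2: x=2 → posterior Dirichlet(5, 5/4, 14/5)
obs 3: x=0 → posterior Dirichlet(6, 5/4, 14/5)
obs 4: x=1 → posterior Dirichlet(6, 9/4, 14/5)
obs 5: x=2 → posterior Dirichlet(6, 9/4, 19/5)
obs 6: x=0 → posterior Dirichlet(7, 9/4, 19/5)
obs 7: x=1 → posterior Dirichlet(7, 13/4, 19/5)
obs 8: x=1 → posterior Dirichlet(7, 17/4, 19/5)
obs 9: x=2 → posterior Dirichlet(7, 17/4, 24/5)
obs 10: x=0 → posterior Dirichlet(8, 17/4, 24/5)
obs 11: x=0 → posterior Dirichlet(9, 17/4, 24/5)
obs 12: x=1 → posterior Dirichlet(9, 21/4, 24/5)
obs 13: x=0 → posterior Dirichlet(10, 21/4, 24/5)

k = 4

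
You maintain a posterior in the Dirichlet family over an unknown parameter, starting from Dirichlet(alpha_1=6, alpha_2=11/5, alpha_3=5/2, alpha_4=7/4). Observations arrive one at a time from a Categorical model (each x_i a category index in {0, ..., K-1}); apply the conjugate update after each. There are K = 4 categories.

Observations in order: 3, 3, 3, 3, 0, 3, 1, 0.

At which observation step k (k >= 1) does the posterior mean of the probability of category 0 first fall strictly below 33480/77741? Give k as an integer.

obs 1: x=3 → posterior Dirichlet(6, 11/5, 5/2, 11/4)
obs 2: x=3 → posterior Dirichlet(6, 11/5, 5/2, 15/4)
obs 3: x=3 → posterior Dirichlet(6, 11/5, 5/2, 19/4)
obs 4: x=3 → posterior Dirichlet(6, 11/5, 5/2, 23/4)
obs 5: x=0 → posterior Dirichlet(7, 11/5, 5/2, 23/4)
obs 6: x=3 → posterior Dirichlet(7, 11/5, 5/2, 27/4)
obs 7: x=1 → posterior Dirichlet(7, 16/5, 5/2, 27/4)
obs 8: x=0 → posterior Dirichlet(8, 16/5, 5/2, 27/4)

k = 2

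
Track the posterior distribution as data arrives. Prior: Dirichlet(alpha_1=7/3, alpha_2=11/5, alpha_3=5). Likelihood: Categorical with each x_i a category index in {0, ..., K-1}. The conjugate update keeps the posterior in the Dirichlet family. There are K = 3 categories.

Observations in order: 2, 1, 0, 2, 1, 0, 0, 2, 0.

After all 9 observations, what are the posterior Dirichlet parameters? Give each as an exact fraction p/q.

alpha_1=19/3, alpha_2=21/5, alpha_3=8

obs 1: x=2 → posterior Dirichlet(7/3, 11/5, 6)
obs 2: x=1 → posterior Dirichlet(7/3, 16/5, 6)
obs 3: x=0 → posterior Dirichlet(10/3, 16/5, 6)
obs 4: x=2 → posterior Dirichlet(10/3, 16/5, 7)
obs 5: x=1 → posterior Dirichlet(10/3, 21/5, 7)
obs 6: x=0 → posterior Dirichlet(13/3, 21/5, 7)
obs 7: x=0 → posterior Dirichlet(16/3, 21/5, 7)
obs 8: x=2 → posterior Dirichlet(16/3, 21/5, 8)
obs 9: x=0 → posterior Dirichlet(19/3, 21/5, 8)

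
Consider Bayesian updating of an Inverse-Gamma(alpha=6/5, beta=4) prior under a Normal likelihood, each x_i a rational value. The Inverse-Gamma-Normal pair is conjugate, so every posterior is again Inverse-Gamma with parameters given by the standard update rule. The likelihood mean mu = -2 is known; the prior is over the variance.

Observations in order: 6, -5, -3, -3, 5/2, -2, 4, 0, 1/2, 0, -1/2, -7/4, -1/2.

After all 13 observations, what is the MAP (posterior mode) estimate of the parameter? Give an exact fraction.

4215/464

obs 1: x=6 → posterior Inverse-Gamma(17/10, 36)
obs 2: x=-5 → posterior Inverse-Gamma(11/5, 81/2)
obs 3: x=-3 → posterior Inverse-Gamma(27/10, 41)
obs 4: x=-3 → posterior Inverse-Gamma(16/5, 83/2)
obs 5: x=5/2 → posterior Inverse-Gamma(37/10, 413/8)
obs 6: x=-2 → posterior Inverse-Gamma(21/5, 413/8)
obs 7: x=4 → posterior Inverse-Gamma(47/10, 557/8)
obs 8: x=0 → posterior Inverse-Gamma(26/5, 573/8)
obs 9: x=1/2 → posterior Inverse-Gamma(57/10, 299/4)
obs 10: x=0 → posterior Inverse-Gamma(31/5, 307/4)
obs 11: x=-1/2 → posterior Inverse-Gamma(67/10, 623/8)
obs 12: x=-7/4 → posterior Inverse-Gamma(36/5, 2493/32)
obs 13: x=-1/2 → posterior Inverse-Gamma(77/10, 2529/32)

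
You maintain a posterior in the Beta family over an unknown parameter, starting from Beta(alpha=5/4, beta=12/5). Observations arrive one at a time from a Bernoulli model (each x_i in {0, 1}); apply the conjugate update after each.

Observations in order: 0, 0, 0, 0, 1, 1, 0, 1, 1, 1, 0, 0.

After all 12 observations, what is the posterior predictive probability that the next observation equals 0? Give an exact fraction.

obs 1: x=0 → posterior Beta(5/4, 17/5)
obs 2: x=0 → posterior Beta(5/4, 22/5)
obs 3: x=0 → posterior Beta(5/4, 27/5)
obs 4: x=0 → posterior Beta(5/4, 32/5)
obs 5: x=1 → posterior Beta(9/4, 32/5)
obs 6: x=1 → posterior Beta(13/4, 32/5)
obs 7: x=0 → posterior Beta(13/4, 37/5)
obs 8: x=1 → posterior Beta(17/4, 37/5)
obs 9: x=1 → posterior Beta(21/4, 37/5)
obs 10: x=1 → posterior Beta(25/4, 37/5)
obs 11: x=0 → posterior Beta(25/4, 42/5)
obs 12: x=0 → posterior Beta(25/4, 47/5)

188/313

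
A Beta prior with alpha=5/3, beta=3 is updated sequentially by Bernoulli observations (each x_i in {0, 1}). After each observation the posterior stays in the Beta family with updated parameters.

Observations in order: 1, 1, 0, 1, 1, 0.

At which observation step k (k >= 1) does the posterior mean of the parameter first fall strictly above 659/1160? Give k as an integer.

obs 1: x=1 → posterior Beta(8/3, 3)
obs 2: x=1 → posterior Beta(11/3, 3)
obs 3: x=0 → posterior Beta(11/3, 4)
obs 4: x=1 → posterior Beta(14/3, 4)
obs 5: x=1 → posterior Beta(17/3, 4)
obs 6: x=0 → posterior Beta(17/3, 5)

k = 5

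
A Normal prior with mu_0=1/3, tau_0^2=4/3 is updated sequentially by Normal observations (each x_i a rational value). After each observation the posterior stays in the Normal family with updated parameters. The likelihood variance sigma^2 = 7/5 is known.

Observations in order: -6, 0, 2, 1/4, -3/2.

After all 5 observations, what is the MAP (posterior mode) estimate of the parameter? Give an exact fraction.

obs 1: x=-6 → posterior Normal(-113/41, 28/41)
obs 2: x=0 → posterior Normal(-113/61, 28/61)
obs 3: x=2 → posterior Normal(-73/81, 28/81)
obs 4: x=1/4 → posterior Normal(-68/101, 28/101)
obs 5: x=-3/2 → posterior Normal(-98/121, 28/121)

-98/121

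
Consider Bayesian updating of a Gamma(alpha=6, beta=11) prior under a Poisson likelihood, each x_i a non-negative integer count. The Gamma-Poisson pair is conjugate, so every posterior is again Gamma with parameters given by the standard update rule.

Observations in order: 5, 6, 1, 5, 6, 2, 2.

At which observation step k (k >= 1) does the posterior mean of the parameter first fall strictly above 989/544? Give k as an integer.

obs 1: x=5 → posterior Gamma(11, 12)
obs 2: x=6 → posterior Gamma(17, 13)
obs 3: x=1 → posterior Gamma(18, 14)
obs 4: x=5 → posterior Gamma(23, 15)
obs 5: x=6 → posterior Gamma(29, 16)
obs 6: x=2 → posterior Gamma(31, 17)
obs 7: x=2 → posterior Gamma(33, 18)

k = 6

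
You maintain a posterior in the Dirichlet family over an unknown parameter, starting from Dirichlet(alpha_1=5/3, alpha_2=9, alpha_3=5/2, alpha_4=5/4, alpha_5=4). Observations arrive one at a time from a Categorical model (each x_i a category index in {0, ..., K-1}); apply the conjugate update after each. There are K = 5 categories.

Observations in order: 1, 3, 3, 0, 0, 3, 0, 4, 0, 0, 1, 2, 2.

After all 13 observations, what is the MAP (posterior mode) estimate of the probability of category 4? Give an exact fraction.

obs 1: x=1 → posterior Dirichlet(5/3, 10, 5/2, 5/4, 4)
obs 2: x=3 → posterior Dirichlet(5/3, 10, 5/2, 9/4, 4)
obs 3: x=3 → posterior Dirichlet(5/3, 10, 5/2, 13/4, 4)
obs 4: x=0 → posterior Dirichlet(8/3, 10, 5/2, 13/4, 4)
obs 5: x=0 → posterior Dirichlet(11/3, 10, 5/2, 13/4, 4)
obs 6: x=3 → posterior Dirichlet(11/3, 10, 5/2, 17/4, 4)
obs 7: x=0 → posterior Dirichlet(14/3, 10, 5/2, 17/4, 4)
obs 8: x=4 → posterior Dirichlet(14/3, 10, 5/2, 17/4, 5)
obs 9: x=0 → posterior Dirichlet(17/3, 10, 5/2, 17/4, 5)
obs 10: x=0 → posterior Dirichlet(20/3, 10, 5/2, 17/4, 5)
obs 11: x=1 → posterior Dirichlet(20/3, 11, 5/2, 17/4, 5)
obs 12: x=2 → posterior Dirichlet(20/3, 11, 7/2, 17/4, 5)
obs 13: x=2 → posterior Dirichlet(20/3, 11, 9/2, 17/4, 5)

48/317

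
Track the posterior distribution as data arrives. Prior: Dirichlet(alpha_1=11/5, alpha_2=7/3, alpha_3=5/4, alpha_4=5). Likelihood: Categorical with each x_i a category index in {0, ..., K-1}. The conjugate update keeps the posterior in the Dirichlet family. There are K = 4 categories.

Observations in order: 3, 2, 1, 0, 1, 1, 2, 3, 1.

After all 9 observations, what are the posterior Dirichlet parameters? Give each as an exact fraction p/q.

alpha_1=16/5, alpha_2=19/3, alpha_3=13/4, alpha_4=7

obs 1: x=3 → posterior Dirichlet(11/5, 7/3, 5/4, 6)
obs 2: x=2 → posterior Dirichlet(11/5, 7/3, 9/4, 6)
obs 3: x=1 → posterior Dirichlet(11/5, 10/3, 9/4, 6)
obs 4: x=0 → posterior Dirichlet(16/5, 10/3, 9/4, 6)
obs 5: x=1 → posterior Dirichlet(16/5, 13/3, 9/4, 6)
obs 6: x=1 → posterior Dirichlet(16/5, 16/3, 9/4, 6)
obs 7: x=2 → posterior Dirichlet(16/5, 16/3, 13/4, 6)
obs 8: x=3 → posterior Dirichlet(16/5, 16/3, 13/4, 7)
obs 9: x=1 → posterior Dirichlet(16/5, 19/3, 13/4, 7)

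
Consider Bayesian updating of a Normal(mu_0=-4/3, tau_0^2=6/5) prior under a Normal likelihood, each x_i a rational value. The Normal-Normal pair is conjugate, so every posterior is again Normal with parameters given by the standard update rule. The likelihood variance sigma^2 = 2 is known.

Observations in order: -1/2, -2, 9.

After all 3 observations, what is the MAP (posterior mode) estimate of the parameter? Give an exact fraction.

obs 1: x=-1/2 → posterior Normal(-49/48, 3/4)
obs 2: x=-2 → posterior Normal(-85/66, 6/11)
obs 3: x=9 → posterior Normal(11/12, 3/7)

11/12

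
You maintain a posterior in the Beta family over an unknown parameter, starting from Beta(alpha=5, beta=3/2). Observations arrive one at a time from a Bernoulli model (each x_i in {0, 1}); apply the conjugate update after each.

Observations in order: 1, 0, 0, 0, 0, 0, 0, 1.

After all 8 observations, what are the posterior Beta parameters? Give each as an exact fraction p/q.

obs 1: x=1 → posterior Beta(6, 3/2)
obs 2: x=0 → posterior Beta(6, 5/2)
obs 3: x=0 → posterior Beta(6, 7/2)
obs 4: x=0 → posterior Beta(6, 9/2)
obs 5: x=0 → posterior Beta(6, 11/2)
obs 6: x=0 → posterior Beta(6, 13/2)
obs 7: x=0 → posterior Beta(6, 15/2)
obs 8: x=1 → posterior Beta(7, 15/2)

alpha=7, beta=15/2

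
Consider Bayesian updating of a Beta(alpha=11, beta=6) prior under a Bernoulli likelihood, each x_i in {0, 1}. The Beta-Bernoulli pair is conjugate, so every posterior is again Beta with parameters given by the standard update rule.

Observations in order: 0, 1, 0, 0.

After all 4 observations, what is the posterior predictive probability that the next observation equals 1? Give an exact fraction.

4/7

obs 1: x=0 → posterior Beta(11, 7)
obs 2: x=1 → posterior Beta(12, 7)
obs 3: x=0 → posterior Beta(12, 8)
obs 4: x=0 → posterior Beta(12, 9)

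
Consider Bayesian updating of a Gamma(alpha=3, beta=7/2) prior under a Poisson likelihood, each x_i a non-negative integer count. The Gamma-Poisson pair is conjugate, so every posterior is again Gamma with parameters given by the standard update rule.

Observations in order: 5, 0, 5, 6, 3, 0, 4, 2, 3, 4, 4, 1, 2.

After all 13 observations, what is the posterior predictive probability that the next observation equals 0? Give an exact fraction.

obs 1: x=5 → posterior Gamma(8, 9/2)
obs 2: x=0 → posterior Gamma(8, 11/2)
obs 3: x=5 → posterior Gamma(13, 13/2)
obs 4: x=6 → posterior Gamma(19, 15/2)
obs 5: x=3 → posterior Gamma(22, 17/2)
obs 6: x=0 → posterior Gamma(22, 19/2)
obs 7: x=4 → posterior Gamma(26, 21/2)
obs 8: x=2 → posterior Gamma(28, 23/2)
obs 9: x=3 → posterior Gamma(31, 25/2)
obs 10: x=4 → posterior Gamma(35, 27/2)
obs 11: x=4 → posterior Gamma(39, 29/2)
obs 12: x=1 → posterior Gamma(40, 31/2)
obs 13: x=2 → posterior Gamma(42, 33/2)

5992188611668647482797702362673386216879593110712943882639341889/70934557307860443711736098025989133248003781773149967193603515625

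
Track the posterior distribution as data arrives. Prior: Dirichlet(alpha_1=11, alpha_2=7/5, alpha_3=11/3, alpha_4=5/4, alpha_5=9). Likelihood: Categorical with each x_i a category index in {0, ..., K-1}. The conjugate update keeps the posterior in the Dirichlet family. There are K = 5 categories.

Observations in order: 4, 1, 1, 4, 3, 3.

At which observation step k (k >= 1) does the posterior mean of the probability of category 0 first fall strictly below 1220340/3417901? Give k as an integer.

k = 5

obs 1: x=4 → posterior Dirichlet(11, 7/5, 11/3, 5/4, 10)
obs 2: x=1 → posterior Dirichlet(11, 12/5, 11/3, 5/4, 10)
obs 3: x=1 → posterior Dirichlet(11, 17/5, 11/3, 5/4, 10)
obs 4: x=4 → posterior Dirichlet(11, 17/5, 11/3, 5/4, 11)
obs 5: x=3 → posterior Dirichlet(11, 17/5, 11/3, 9/4, 11)
obs 6: x=3 → posterior Dirichlet(11, 17/5, 11/3, 13/4, 11)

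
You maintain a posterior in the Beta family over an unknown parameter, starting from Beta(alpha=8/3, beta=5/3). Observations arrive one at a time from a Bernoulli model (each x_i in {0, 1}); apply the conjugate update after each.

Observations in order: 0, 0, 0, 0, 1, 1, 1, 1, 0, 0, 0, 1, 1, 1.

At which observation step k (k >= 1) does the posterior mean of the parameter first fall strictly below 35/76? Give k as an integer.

k = 2

obs 1: x=0 → posterior Beta(8/3, 8/3)
obs 2: x=0 → posterior Beta(8/3, 11/3)
obs 3: x=0 → posterior Beta(8/3, 14/3)
obs 4: x=0 → posterior Beta(8/3, 17/3)
obs 5: x=1 → posterior Beta(11/3, 17/3)
obs 6: x=1 → posterior Beta(14/3, 17/3)
obs 7: x=1 → posterior Beta(17/3, 17/3)
obs 8: x=1 → posterior Beta(20/3, 17/3)
obs 9: x=0 → posterior Beta(20/3, 20/3)
obs 10: x=0 → posterior Beta(20/3, 23/3)
obs 11: x=0 → posterior Beta(20/3, 26/3)
obs 12: x=1 → posterior Beta(23/3, 26/3)
obs 13: x=1 → posterior Beta(26/3, 26/3)
obs 14: x=1 → posterior Beta(29/3, 26/3)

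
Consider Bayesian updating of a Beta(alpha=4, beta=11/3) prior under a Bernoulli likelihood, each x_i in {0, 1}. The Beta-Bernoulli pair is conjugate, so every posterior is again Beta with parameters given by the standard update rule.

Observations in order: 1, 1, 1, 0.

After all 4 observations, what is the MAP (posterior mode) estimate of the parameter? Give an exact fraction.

obs 1: x=1 → posterior Beta(5, 11/3)
obs 2: x=1 → posterior Beta(6, 11/3)
obs 3: x=1 → posterior Beta(7, 11/3)
obs 4: x=0 → posterior Beta(7, 14/3)

18/29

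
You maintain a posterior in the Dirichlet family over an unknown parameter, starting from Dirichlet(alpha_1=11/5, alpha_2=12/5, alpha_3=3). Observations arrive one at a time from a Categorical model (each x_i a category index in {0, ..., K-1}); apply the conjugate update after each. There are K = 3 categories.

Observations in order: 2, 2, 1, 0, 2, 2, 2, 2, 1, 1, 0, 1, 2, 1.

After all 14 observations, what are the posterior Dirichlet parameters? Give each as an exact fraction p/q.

alpha_1=21/5, alpha_2=37/5, alpha_3=10

obs 1: x=2 → posterior Dirichlet(11/5, 12/5, 4)
obs 2: x=2 → posterior Dirichlet(11/5, 12/5, 5)
obs 3: x=1 → posterior Dirichlet(11/5, 17/5, 5)
obs 4: x=0 → posterior Dirichlet(16/5, 17/5, 5)
obs 5: x=2 → posterior Dirichlet(16/5, 17/5, 6)
obs 6: x=2 → posterior Dirichlet(16/5, 17/5, 7)
obs 7: x=2 → posterior Dirichlet(16/5, 17/5, 8)
obs 8: x=2 → posterior Dirichlet(16/5, 17/5, 9)
obs 9: x=1 → posterior Dirichlet(16/5, 22/5, 9)
obs 10: x=1 → posterior Dirichlet(16/5, 27/5, 9)
obs 11: x=0 → posterior Dirichlet(21/5, 27/5, 9)
obs 12: x=1 → posterior Dirichlet(21/5, 32/5, 9)
obs 13: x=2 → posterior Dirichlet(21/5, 32/5, 10)
obs 14: x=1 → posterior Dirichlet(21/5, 37/5, 10)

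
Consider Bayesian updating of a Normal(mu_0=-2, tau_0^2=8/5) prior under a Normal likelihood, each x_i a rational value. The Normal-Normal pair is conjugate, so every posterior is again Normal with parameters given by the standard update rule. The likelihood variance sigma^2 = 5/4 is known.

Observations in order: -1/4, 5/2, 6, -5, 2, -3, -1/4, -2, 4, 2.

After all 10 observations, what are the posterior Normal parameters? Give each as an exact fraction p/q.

mu_0=142/345, tau_0^2=8/69

obs 1: x=-1/4 → posterior Normal(-58/57, 40/57)
obs 2: x=5/2 → posterior Normal(22/89, 40/89)
obs 3: x=6 → posterior Normal(214/121, 40/121)
obs 4: x=-5 → posterior Normal(6/17, 40/153)
obs 5: x=2 → posterior Normal(118/185, 8/37)
obs 6: x=-3 → posterior Normal(22/217, 40/217)
obs 7: x=-1/4 → posterior Normal(14/249, 40/249)
obs 8: x=-2 → posterior Normal(-50/281, 40/281)
obs 9: x=4 → posterior Normal(78/313, 40/313)
obs 10: x=2 → posterior Normal(142/345, 8/69)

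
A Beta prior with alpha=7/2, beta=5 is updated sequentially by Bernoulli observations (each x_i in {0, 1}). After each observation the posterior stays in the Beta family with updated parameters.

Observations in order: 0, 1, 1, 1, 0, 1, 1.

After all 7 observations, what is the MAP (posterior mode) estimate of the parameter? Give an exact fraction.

5/9

obs 1: x=0 → posterior Beta(7/2, 6)
obs 2: x=1 → posterior Beta(9/2, 6)
obs 3: x=1 → posterior Beta(11/2, 6)
obs 4: x=1 → posterior Beta(13/2, 6)
obs 5: x=0 → posterior Beta(13/2, 7)
obs 6: x=1 → posterior Beta(15/2, 7)
obs 7: x=1 → posterior Beta(17/2, 7)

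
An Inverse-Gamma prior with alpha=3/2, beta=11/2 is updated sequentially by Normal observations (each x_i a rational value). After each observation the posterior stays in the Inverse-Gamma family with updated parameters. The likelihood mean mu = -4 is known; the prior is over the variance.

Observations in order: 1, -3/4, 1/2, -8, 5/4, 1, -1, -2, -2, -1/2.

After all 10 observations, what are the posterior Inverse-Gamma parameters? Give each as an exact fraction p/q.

obs 1: x=1 → posterior Inverse-Gamma(2, 18)
obs 2: x=-3/4 → posterior Inverse-Gamma(5/2, 745/32)
obs 3: x=1/2 → posterior Inverse-Gamma(3, 1069/32)
obs 4: x=-8 → posterior Inverse-Gamma(7/2, 1325/32)
obs 5: x=5/4 → posterior Inverse-Gamma(4, 883/16)
obs 6: x=1 → posterior Inverse-Gamma(9/2, 1083/16)
obs 7: x=-1 → posterior Inverse-Gamma(5, 1155/16)
obs 8: x=-2 → posterior Inverse-Gamma(11/2, 1187/16)
obs 9: x=-2 → posterior Inverse-Gamma(6, 1219/16)
obs 10: x=-1/2 → posterior Inverse-Gamma(13/2, 1317/16)

alpha=13/2, beta=1317/16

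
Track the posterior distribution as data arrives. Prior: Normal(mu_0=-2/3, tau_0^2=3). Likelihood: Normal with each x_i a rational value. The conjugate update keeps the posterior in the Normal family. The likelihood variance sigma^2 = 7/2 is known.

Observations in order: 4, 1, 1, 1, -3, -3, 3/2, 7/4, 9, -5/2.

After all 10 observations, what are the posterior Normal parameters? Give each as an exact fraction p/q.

mu_0=359/402, tau_0^2=21/67

obs 1: x=4 → posterior Normal(58/39, 21/13)
obs 2: x=1 → posterior Normal(4/3, 21/19)
obs 3: x=1 → posterior Normal(94/75, 21/25)
obs 4: x=1 → posterior Normal(112/93, 21/31)
obs 5: x=-3 → posterior Normal(58/111, 21/37)
obs 6: x=-3 → posterior Normal(4/129, 21/43)
obs 7: x=3/2 → posterior Normal(31/147, 3/7)
obs 8: x=7/4 → posterior Normal(25/66, 21/55)
obs 9: x=9 → posterior Normal(449/366, 21/61)
obs 10: x=-5/2 → posterior Normal(359/402, 21/67)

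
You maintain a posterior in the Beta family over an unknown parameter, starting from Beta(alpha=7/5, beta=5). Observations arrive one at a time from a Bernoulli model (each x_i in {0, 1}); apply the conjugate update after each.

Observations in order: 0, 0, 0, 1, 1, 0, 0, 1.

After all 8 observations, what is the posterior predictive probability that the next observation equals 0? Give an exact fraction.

25/36

obs 1: x=0 → posterior Beta(7/5, 6)
obs 2: x=0 → posterior Beta(7/5, 7)
obs 3: x=0 → posterior Beta(7/5, 8)
obs 4: x=1 → posterior Beta(12/5, 8)
obs 5: x=1 → posterior Beta(17/5, 8)
obs 6: x=0 → posterior Beta(17/5, 9)
obs 7: x=0 → posterior Beta(17/5, 10)
obs 8: x=1 → posterior Beta(22/5, 10)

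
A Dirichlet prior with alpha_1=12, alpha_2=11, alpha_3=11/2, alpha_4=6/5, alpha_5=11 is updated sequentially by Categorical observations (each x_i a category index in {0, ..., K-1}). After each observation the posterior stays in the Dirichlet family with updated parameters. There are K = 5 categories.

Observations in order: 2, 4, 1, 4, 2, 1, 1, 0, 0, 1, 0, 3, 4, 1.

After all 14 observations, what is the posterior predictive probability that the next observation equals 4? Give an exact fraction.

140/547

obs 1: x=2 → posterior Dirichlet(12, 11, 13/2, 6/5, 11)
obs 2: x=4 → posterior Dirichlet(12, 11, 13/2, 6/5, 12)
obs 3: x=1 → posterior Dirichlet(12, 12, 13/2, 6/5, 12)
obs 4: x=4 → posterior Dirichlet(12, 12, 13/2, 6/5, 13)
obs 5: x=2 → posterior Dirichlet(12, 12, 15/2, 6/5, 13)
obs 6: x=1 → posterior Dirichlet(12, 13, 15/2, 6/5, 13)
obs 7: x=1 → posterior Dirichlet(12, 14, 15/2, 6/5, 13)
obs 8: x=0 → posterior Dirichlet(13, 14, 15/2, 6/5, 13)
obs 9: x=0 → posterior Dirichlet(14, 14, 15/2, 6/5, 13)
obs 10: x=1 → posterior Dirichlet(14, 15, 15/2, 6/5, 13)
obs 11: x=0 → posterior Dirichlet(15, 15, 15/2, 6/5, 13)
obs 12: x=3 → posterior Dirichlet(15, 15, 15/2, 11/5, 13)
obs 13: x=4 → posterior Dirichlet(15, 15, 15/2, 11/5, 14)
obs 14: x=1 → posterior Dirichlet(15, 16, 15/2, 11/5, 14)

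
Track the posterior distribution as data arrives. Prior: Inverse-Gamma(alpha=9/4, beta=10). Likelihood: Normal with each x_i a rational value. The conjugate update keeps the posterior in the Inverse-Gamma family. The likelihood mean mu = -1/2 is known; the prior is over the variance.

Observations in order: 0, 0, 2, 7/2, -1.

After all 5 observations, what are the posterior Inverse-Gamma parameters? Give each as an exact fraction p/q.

alpha=19/4, beta=43/2

obs 1: x=0 → posterior Inverse-Gamma(11/4, 81/8)
obs 2: x=0 → posterior Inverse-Gamma(13/4, 41/4)
obs 3: x=2 → posterior Inverse-Gamma(15/4, 107/8)
obs 4: x=7/2 → posterior Inverse-Gamma(17/4, 171/8)
obs 5: x=-1 → posterior Inverse-Gamma(19/4, 43/2)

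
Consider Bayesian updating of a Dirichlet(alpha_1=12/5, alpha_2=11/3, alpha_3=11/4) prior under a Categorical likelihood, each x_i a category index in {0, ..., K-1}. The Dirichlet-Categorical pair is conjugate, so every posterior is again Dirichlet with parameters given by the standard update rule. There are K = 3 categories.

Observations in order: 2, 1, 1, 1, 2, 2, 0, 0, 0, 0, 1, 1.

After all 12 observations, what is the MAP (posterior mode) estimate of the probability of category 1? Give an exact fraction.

460/1069

obs 1: x=2 → posterior Dirichlet(12/5, 11/3, 15/4)
obs 2: x=1 → posterior Dirichlet(12/5, 14/3, 15/4)
obs 3: x=1 → posterior Dirichlet(12/5, 17/3, 15/4)
obs 4: x=1 → posterior Dirichlet(12/5, 20/3, 15/4)
obs 5: x=2 → posterior Dirichlet(12/5, 20/3, 19/4)
obs 6: x=2 → posterior Dirichlet(12/5, 20/3, 23/4)
obs 7: x=0 → posterior Dirichlet(17/5, 20/3, 23/4)
obs 8: x=0 → posterior Dirichlet(22/5, 20/3, 23/4)
obs 9: x=0 → posterior Dirichlet(27/5, 20/3, 23/4)
obs 10: x=0 → posterior Dirichlet(32/5, 20/3, 23/4)
obs 11: x=1 → posterior Dirichlet(32/5, 23/3, 23/4)
obs 12: x=1 → posterior Dirichlet(32/5, 26/3, 23/4)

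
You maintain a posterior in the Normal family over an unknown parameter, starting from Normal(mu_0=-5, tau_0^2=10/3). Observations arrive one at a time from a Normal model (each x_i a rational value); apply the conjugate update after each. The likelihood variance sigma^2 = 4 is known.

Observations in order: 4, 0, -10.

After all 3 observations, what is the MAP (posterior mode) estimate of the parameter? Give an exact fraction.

-20/7

obs 1: x=4 → posterior Normal(-10/11, 20/11)
obs 2: x=0 → posterior Normal(-5/8, 5/4)
obs 3: x=-10 → posterior Normal(-20/7, 20/21)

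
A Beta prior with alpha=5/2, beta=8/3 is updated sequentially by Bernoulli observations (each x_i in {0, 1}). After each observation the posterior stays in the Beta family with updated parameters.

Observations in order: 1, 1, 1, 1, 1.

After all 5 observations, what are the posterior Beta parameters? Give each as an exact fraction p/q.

obs 1: x=1 → posterior Beta(7/2, 8/3)
obs 2: x=1 → posterior Beta(9/2, 8/3)
obs 3: x=1 → posterior Beta(11/2, 8/3)
obs 4: x=1 → posterior Beta(13/2, 8/3)
obs 5: x=1 → posterior Beta(15/2, 8/3)

alpha=15/2, beta=8/3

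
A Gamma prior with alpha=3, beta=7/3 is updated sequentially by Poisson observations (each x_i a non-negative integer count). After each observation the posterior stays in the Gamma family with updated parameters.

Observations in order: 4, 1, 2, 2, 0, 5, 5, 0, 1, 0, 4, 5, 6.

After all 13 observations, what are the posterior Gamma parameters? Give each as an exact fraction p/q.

alpha=38, beta=46/3

obs 1: x=4 → posterior Gamma(7, 10/3)
obs 2: x=1 → posterior Gamma(8, 13/3)
obs 3: x=2 → posterior Gamma(10, 16/3)
obs 4: x=2 → posterior Gamma(12, 19/3)
obs 5: x=0 → posterior Gamma(12, 22/3)
obs 6: x=5 → posterior Gamma(17, 25/3)
obs 7: x=5 → posterior Gamma(22, 28/3)
obs 8: x=0 → posterior Gamma(22, 31/3)
obs 9: x=1 → posterior Gamma(23, 34/3)
obs 10: x=0 → posterior Gamma(23, 37/3)
obs 11: x=4 → posterior Gamma(27, 40/3)
obs 12: x=5 → posterior Gamma(32, 43/3)
obs 13: x=6 → posterior Gamma(38, 46/3)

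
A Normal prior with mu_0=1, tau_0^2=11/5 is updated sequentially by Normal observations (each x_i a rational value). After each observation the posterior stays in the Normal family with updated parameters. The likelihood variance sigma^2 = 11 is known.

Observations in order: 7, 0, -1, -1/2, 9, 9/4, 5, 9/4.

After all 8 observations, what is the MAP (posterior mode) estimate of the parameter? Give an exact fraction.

obs 1: x=7 → posterior Normal(2, 11/6)
obs 2: x=0 → posterior Normal(12/7, 11/7)
obs 3: x=-1 → posterior Normal(11/8, 11/8)
obs 4: x=-1/2 → posterior Normal(7/6, 11/9)
obs 5: x=9 → posterior Normal(39/20, 11/10)
obs 6: x=9/4 → posterior Normal(87/44, 1)
obs 7: x=5 → posterior Normal(107/48, 11/12)
obs 8: x=9/4 → posterior Normal(29/13, 11/13)

29/13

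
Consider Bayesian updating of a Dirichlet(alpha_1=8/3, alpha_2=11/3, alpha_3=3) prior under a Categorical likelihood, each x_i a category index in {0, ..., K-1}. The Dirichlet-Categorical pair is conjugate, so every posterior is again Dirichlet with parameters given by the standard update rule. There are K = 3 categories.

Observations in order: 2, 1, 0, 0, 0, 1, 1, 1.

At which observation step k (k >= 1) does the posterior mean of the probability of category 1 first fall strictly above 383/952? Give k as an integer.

k = 2

obs 1: x=2 → posterior Dirichlet(8/3, 11/3, 4)
obs 2: x=1 → posterior Dirichlet(8/3, 14/3, 4)
obs 3: x=0 → posterior Dirichlet(11/3, 14/3, 4)
obs 4: x=0 → posterior Dirichlet(14/3, 14/3, 4)
obs 5: x=0 → posterior Dirichlet(17/3, 14/3, 4)
obs 6: x=1 → posterior Dirichlet(17/3, 17/3, 4)
obs 7: x=1 → posterior Dirichlet(17/3, 20/3, 4)
obs 8: x=1 → posterior Dirichlet(17/3, 23/3, 4)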